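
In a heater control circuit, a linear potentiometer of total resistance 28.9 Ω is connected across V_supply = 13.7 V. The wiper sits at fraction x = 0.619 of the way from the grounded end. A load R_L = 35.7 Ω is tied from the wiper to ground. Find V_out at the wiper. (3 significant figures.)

V_out ≈ 7.12 V

Split the track: R_lower = x·R_p = 17.89 Ω, R_upper = (1−x)·R_p = 11.01 Ω.
(x·R_p) ‖ R_L = 11.92 Ω.
Loaded-divider output: V_out = 13.7 × 0.5198 = 7.121 V.
(Unloaded: V_out = x·V_supply = 8.48 V.)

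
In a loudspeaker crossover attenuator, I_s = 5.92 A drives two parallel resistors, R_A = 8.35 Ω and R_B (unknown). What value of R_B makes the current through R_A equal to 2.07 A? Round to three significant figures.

R_B ≈ 4.49 Ω

Two-branch current divider: I_A = I_s · R_B/(R_A + R_B).
With f = 0.3497, R_B = R_A · f/(1−f) = 8.35 × 0.5377 = 4.489 Ω.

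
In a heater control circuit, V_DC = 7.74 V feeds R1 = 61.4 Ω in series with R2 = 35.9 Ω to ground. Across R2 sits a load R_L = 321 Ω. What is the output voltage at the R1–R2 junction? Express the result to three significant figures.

R2 ‖ R_L = (35.9 × 321)/(35.9 + 321) = 32.29 Ω.
Now apply the divider: V_out = 7.74 × 0.3446 = 2.668 V.

V_out ≈ 2.67 V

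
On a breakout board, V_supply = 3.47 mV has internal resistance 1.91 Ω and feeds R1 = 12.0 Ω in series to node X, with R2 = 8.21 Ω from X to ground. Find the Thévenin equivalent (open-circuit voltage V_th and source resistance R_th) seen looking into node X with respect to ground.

V_th ≈ 1.29 mV, R_th ≈ 5.16 Ω

R1' = 1.91 + 12.0 = 13.91 Ω (source resistance + R1).
V_th is the unloaded tap voltage: V_supply · R2/(R1'+R2) = 3.47 × 0.3712 = 1.288 mV.
With V_supply suppressed (replaced by a short), R_th = R1' ‖ R2 = (13.91 × 8.21)/(13.91 + 8.21) = 5.163 Ω.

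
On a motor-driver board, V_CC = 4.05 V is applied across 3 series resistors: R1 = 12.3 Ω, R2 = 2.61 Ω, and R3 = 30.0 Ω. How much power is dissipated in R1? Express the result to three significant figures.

Series current I = V_CC/ΣR = 4.05/44.91 = 0.09018 A.
V(R1) = I·R = 1.109 V; P = V·I = 1.109 × 0.09018 = 0.1000 W.

P ≈ 0.100 W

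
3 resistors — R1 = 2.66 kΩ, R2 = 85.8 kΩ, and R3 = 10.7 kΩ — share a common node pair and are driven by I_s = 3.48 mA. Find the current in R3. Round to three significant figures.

I ≈ 0.676 mA

ΣG = 1/2.66 + 1/85.8 + 1/10.7 = 0.4811.
R3 takes the fraction G_k/ΣG = 0.09346/0.4811 = 0.1943, so I = 3.48 × 0.1943 = 0.6761 mA.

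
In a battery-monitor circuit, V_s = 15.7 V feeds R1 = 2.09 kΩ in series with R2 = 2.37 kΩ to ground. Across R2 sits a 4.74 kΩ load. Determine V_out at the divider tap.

First combine the lower leg with the load: R2 ‖ R_L = 1.580 kΩ.
Voltage divider with the loaded lower leg: V_out = 15.7 × 1.580/(2.09 + 1.580) = 15.7 × 0.4305 = 6.759 V.

V_out ≈ 6.76 V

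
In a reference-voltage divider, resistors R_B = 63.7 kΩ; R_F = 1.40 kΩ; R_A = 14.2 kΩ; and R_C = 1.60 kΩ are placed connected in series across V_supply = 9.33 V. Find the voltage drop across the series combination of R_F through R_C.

ΣR = 63.7 + 1.40 + 14.2 + 1.60 = 80.90 kΩ.
R_{R_F..R_C} = 1.40 + 14.2 + 1.60 = 17.20 kΩ.
Voltage divider: V = V_supply · (17.20 / 80.90) = 9.33 × 0.2126 = 1.984 V.

V ≈ 1.98 V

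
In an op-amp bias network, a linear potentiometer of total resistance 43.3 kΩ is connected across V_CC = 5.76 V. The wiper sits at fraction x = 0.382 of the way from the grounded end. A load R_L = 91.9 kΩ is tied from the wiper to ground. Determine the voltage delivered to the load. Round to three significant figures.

V_out ≈ 1.98 V

The pot divides into 26.76 kΩ above the wiper and 16.54 kΩ below.
Lower segment in parallel with the load: 16.54 ‖ 91.9 = 14.02 kΩ.
Loaded-divider output: V_out = 5.76 × 0.3438 = 1.980 V.
(Unloaded: V_out = x·V_CC = 2.20 V.)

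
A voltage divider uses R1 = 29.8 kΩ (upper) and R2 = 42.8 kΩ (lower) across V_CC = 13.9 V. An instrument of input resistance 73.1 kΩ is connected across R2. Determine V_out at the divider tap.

V_out ≈ 6.61 V

First combine the lower leg with the load: R2 ‖ R_L = 26.99 kΩ.
Voltage divider with the loaded lower leg: V_out = 13.9 × 26.99/(29.8 + 26.99) = 13.9 × 0.4753 = 6.607 V.
(Unloaded it would be 8.19 V; the load pulls it down.)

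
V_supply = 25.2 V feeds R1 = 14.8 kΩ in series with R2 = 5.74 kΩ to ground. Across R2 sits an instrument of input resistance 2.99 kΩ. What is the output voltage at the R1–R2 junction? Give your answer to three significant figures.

V_out ≈ 2.95 V

R2 ‖ R_L = (5.74 × 2.99)/(5.74 + 2.99) = 1.966 kΩ.
Then V_out = V_supply · R2'/(R1 + R2') = 25.2 × 1.966/16.77 = 2.955 V.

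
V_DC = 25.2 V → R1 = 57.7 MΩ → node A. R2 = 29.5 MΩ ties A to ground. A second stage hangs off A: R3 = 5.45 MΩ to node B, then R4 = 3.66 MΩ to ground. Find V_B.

Looking into the second stage from A: R3 + R4 = 9.110 MΩ appears in parallel with R2.
R2 ‖ (R3+R4) = 6.961 MΩ.
V_A = 25.2 × 6.961/(57.7 + 6.961) = 2.713 V.
V_B = V_A × 0.4018 = 1.090 V.

V_B ≈ 1.09 V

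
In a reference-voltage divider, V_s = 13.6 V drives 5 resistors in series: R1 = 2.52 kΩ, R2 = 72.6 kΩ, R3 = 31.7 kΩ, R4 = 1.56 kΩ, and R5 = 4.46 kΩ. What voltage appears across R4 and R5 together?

V ≈ 0.726 V

Series total: ΣR = 2.52 + 72.6 + 31.7 + 1.56 + 4.46 = 112.8 kΩ.
R_{R4..R5} = 1.56 + 4.46 = 6.020 kΩ.
By the voltage-divider rule, V = 13.6 × 6.020/112.8 = 0.7256 V.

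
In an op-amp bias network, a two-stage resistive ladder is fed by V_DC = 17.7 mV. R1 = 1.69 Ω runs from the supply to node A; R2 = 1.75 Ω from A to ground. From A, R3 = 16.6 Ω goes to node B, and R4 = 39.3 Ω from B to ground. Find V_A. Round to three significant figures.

V_A ≈ 8.87 mV

Node A sees R2 in parallel with the series input of stage 2, R3 + R4 = 55.90 Ω.
R2 ‖ (R3+R4) = 1.697 Ω.
So V_A = 17.7 × 0.5010 = 8.868 mV.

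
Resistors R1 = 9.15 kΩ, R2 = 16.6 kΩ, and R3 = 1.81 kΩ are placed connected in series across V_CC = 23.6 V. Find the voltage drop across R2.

ΣR = 9.15 + 16.6 + 1.81 = 27.56 kΩ.
By the voltage-divider rule, V = 23.6 × 16.60/27.56 = 14.21 V.

V ≈ 14.2 V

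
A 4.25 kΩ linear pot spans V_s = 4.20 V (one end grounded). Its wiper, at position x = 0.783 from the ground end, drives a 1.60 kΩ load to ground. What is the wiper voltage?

V_out ≈ 2.27 V

Split the track: R_lower = x·R_p = 3.328 kΩ, R_upper = (1−x)·R_p = 0.9222 kΩ.
R_L loads the lower segment: effective lower R = 1.080 kΩ.
Then V_out = V_s · 1.080/(0.9222 + 1.080) = 2.266 V.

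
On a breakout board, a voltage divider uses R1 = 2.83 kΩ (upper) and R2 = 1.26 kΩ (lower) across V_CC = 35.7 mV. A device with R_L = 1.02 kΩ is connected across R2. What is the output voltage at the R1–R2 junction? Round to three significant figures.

V_out ≈ 5.93 mV

R2 ‖ R_L = (1.26 × 1.02)/(1.26 + 1.02) = 0.5637 kΩ.
Voltage divider with the loaded lower leg: V_out = 35.7 × 0.5637/(2.83 + 0.5637) = 35.7 × 0.1661 = 5.930 mV.
(Unloaded it would be 11.0 mV; the load pulls it down.)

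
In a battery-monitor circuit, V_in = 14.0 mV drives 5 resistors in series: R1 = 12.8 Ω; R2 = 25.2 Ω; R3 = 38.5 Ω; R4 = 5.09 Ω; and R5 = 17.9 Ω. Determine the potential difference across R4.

V ≈ 0.716 mV

Series total: ΣR = 12.8 + 25.2 + 38.5 + 5.09 + 17.9 = 99.49 Ω.
Voltage divider: V = V_in · (5.090 / 99.49) = 14.0 × 0.05116 = 0.7163 mV.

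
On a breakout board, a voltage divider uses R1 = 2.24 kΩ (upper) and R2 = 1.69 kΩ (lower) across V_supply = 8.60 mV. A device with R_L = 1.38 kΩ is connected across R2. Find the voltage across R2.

The load sits in parallel with R2, giving an effective lower resistance R2' = R2·R_L/(R2+R_L) = 0.7597 kΩ.
Now apply the divider: V_out = 8.60 × 0.2533 = 2.178 mV.
(Unloaded it would be 3.70 mV; the load pulls it down.)

V_out ≈ 2.18 mV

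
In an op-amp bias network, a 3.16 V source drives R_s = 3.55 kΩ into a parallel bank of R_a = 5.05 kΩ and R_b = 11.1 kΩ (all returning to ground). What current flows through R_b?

I ≈ 0.141 mA

Combine the parallel branches: R_p = (1/5.05 + 1/11.1)⁻¹ = 3.471 kΩ.
V_A by voltage divider: V_A = 3.16 × 3.471/(3.55 + 3.471) = 1.562 V.
Branch current I = V_A/R_b = 1.562/11.1 = 0.1407 mA.
(Equivalently: I_total = 0.4501 mA, then current-divider fraction G_k/ΣG = 0.3127.)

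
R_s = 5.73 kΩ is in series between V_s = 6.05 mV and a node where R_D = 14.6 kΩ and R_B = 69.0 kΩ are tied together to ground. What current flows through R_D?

I ≈ 0.281 µA

Equivalent of the parallel group: R_p = 12.05 kΩ.
Node voltage V_A = V_s · R_p/(R_s + R_p) = 6.05 × 0.6777 = 4.100 mV.
Branch current I = V_A/R_D = 4.100/14.6 = 0.2808 µA.
(Check via current divider: I_total = 0.3403 µA; share G_k/ΣG = 0.8254 → same result.)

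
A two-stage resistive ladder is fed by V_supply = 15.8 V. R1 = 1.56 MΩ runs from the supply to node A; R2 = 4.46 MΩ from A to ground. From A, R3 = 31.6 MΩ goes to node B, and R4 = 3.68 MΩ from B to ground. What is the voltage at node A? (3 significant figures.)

V_A ≈ 11.3 V

Node A sees R2 in parallel with the series input of stage 2, R3 + R4 = 35.28 MΩ.
Effective lower resistance at A: R2 ‖ 35.28 = 3.959 MΩ.
So V_A = 15.8 × 0.7174 = 11.33 V.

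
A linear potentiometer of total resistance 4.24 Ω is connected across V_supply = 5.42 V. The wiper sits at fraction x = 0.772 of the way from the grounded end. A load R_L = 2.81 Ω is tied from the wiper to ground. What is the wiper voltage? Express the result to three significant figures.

The pot divides into 0.9667 Ω above the wiper and 3.273 Ω below.
R_L loads the lower segment: effective lower R = 1.512 Ω.
Loaded-divider output: V_out = 5.42 × 0.6100 = 3.306 V.

V_out ≈ 3.31 V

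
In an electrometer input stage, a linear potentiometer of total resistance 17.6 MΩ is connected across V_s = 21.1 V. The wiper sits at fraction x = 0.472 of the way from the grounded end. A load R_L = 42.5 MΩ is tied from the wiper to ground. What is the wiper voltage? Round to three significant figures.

The pot divides into 9.293 MΩ above the wiper and 8.307 MΩ below.
(x·R_p) ‖ R_L = 6.949 MΩ.
Then V_out = V_s · 6.949/(9.293 + 6.949) = 9.028 V.
(Unloaded: V_out = x·V_s = 9.96 V.)

V_out ≈ 9.03 V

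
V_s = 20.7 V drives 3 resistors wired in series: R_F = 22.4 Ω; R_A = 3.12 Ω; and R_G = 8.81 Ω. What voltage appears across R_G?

V ≈ 5.31 V

Total series resistance ΣR = 22.4 + 3.12 + 8.81 = 34.33 Ω.
By the voltage-divider rule, V = 20.7 × 8.810/34.33 = 5.312 V.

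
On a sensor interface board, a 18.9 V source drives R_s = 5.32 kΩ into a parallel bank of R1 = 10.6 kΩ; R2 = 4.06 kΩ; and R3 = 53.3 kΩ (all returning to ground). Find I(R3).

I ≈ 0.122 mA

Parallel bank: R_p = 1/(1/10.6 + 1/4.06 + 1/53.3) = 2.782 kΩ.
V_A = 18.9 × 2.782/8.102 = 6.490 V.
I(R3) = V_A / R3 = 6.490/53.3 = 0.1218 mA.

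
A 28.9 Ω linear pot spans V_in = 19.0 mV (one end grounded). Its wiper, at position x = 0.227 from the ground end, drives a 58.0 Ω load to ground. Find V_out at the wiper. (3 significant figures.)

Split the track: R_lower = x·R_p = 6.560 Ω, R_upper = (1−x)·R_p = 22.34 Ω.
R_L loads the lower segment: effective lower R = 5.894 Ω.
Then V_out = V_in · 5.894/(22.34 + 5.894) = 3.966 mV.
(Unloaded: V_out = x·V_in = 4.31 mV.)

V_out ≈ 3.97 mV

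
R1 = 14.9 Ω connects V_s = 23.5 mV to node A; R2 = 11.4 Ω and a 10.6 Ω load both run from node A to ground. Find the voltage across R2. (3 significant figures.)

First combine the lower leg with the load: R2 ‖ R_L = 5.493 Ω.
Then V_out = V_s · R2'/(R1 + R2') = 23.5 × 5.493/20.39 = 6.330 mV.

V_out ≈ 6.33 mV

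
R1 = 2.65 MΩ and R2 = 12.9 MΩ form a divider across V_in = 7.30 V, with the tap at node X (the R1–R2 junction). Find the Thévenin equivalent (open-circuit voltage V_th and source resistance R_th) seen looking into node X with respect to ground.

V_th ≈ 6.06 V, R_th ≈ 2.20 MΩ

Open-circuit (no load on X): V_th = V_in · R2/(R1 + R2) = 7.30 × 12.9/(2.650 + 12.9) = 6.056 V.
Looking into X with the source shorted: R_th = R1·R2/(R1+R2) = 2.650 × 12.9/15.55 = 2.198 MΩ.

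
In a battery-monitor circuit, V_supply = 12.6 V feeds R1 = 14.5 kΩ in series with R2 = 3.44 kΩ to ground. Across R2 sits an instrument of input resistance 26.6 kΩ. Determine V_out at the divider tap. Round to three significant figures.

First combine the lower leg with the load: R2 ‖ R_L = 3.046 kΩ.
Now apply the divider: V_out = 12.6 × 0.1736 = 2.187 V.

V_out ≈ 2.19 V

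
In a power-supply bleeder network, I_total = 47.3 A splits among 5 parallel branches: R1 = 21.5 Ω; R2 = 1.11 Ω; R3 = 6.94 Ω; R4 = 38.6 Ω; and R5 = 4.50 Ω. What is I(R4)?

I ≈ 0.915 A

Total conductance ΣG = 1/21.5 + 1/1.11 + 1/6.94 + 1/38.6 + 1/4.50 = 1.340 (units of 1/Ω).
By the current-divider rule, I = I_total · G_k/ΣG = 47.3 × 0.01934 = 0.9147 A.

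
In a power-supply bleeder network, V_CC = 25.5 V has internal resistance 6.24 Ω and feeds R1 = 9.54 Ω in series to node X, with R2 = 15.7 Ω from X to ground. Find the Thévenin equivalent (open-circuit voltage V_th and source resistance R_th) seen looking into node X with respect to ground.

R1' = 6.24 + 9.54 = 15.78 Ω (source resistance + R1).
Open-circuit (no load on X): V_th = V_CC · R2/(R1' + R2) = 25.5 × 15.7/(15.78 + 15.7) = 12.72 V.
With V_CC suppressed (replaced by a short), R_th = R1' ‖ R2 = (15.78 × 15.7)/(15.78 + 15.7) = 7.870 Ω.

V_th ≈ 12.7 V, R_th ≈ 7.87 Ω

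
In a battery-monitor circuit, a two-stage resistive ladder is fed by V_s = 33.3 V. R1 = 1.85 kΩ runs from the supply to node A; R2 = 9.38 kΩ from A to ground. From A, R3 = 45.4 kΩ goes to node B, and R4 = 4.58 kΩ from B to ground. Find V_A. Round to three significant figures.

V_A ≈ 27.0 V

Node A sees R2 in parallel with the series input of stage 2, R3 + R4 = 49.98 kΩ.
Effective lower resistance at A: R2 ‖ 49.98 = 7.898 kΩ.
So V_A = 33.3 × 0.8102 = 26.98 V.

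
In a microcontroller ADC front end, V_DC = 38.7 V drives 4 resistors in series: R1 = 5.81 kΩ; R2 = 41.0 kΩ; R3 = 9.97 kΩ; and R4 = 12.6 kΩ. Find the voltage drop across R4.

Total series resistance ΣR = 5.81 + 41.0 + 9.97 + 12.6 = 69.38 kΩ.
By the voltage-divider rule, V = 38.7 × 12.60/69.38 = 7.028 V.

V ≈ 7.03 V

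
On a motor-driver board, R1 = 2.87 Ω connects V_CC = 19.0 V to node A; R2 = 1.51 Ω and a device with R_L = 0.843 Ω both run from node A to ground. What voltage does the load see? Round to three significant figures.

V_out ≈ 3.01 V

R2 ‖ R_L = (1.51 × 0.843)/(1.51 + 0.843) = 0.5410 Ω.
Voltage divider with the loaded lower leg: V_out = 19.0 × 0.5410/(2.87 + 0.5410) = 19.0 × 0.1586 = 3.013 V.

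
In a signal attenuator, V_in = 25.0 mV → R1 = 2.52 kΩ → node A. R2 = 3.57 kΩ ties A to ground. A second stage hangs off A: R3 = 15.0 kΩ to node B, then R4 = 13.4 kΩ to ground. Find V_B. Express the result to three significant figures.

Looking into the second stage from A: R3 + R4 = 28.40 kΩ appears in parallel with R2.
Effective lower resistance at A: R2 ‖ 28.40 = 3.171 kΩ.
V_A = 25.0 × 3.171/(2.52 + 3.171) = 13.93 mV.
Stage 2 is unloaded, so V_B = V_A · R4/(R3+R4) = 13.93 × 13.4/28.40 = 6.573 mV.

V_B ≈ 6.57 mV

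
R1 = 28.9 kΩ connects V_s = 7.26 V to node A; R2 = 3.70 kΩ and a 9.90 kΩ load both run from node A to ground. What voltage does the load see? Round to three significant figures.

R2 ‖ R_L = (3.70 × 9.90)/(3.70 + 9.90) = 2.693 kΩ.
Voltage divider with the loaded lower leg: V_out = 7.26 × 2.693/(28.9 + 2.693) = 7.26 × 0.08525 = 0.6189 V.

V_out ≈ 0.619 V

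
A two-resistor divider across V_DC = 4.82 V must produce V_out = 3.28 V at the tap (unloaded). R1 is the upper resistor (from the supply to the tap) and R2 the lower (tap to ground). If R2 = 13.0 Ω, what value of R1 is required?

The divider ratio is R2/(R1+R2) = 3.28/4.82 = 0.6805.
Rearranging, R1 = R2·(1−k)/k = 13.0 × 0.4695 = 6.104 Ω.

R1 ≈ 6.10 Ω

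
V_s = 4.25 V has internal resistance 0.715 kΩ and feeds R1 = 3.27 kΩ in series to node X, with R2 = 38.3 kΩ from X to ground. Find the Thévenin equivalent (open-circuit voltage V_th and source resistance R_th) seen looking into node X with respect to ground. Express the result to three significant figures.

V_th ≈ 3.85 V, R_th ≈ 3.61 kΩ

R1' = 0.715 + 3.27 = 3.985 kΩ (source resistance + R1).
Open-circuit (no load on X): V_th = V_s · R2/(R1' + R2) = 4.25 × 38.3/(3.985 + 38.3) = 3.849 V.
With V_s suppressed (replaced by a short), R_th = R1' ‖ R2 = (3.985 × 38.3)/(3.985 + 38.3) = 3.609 kΩ.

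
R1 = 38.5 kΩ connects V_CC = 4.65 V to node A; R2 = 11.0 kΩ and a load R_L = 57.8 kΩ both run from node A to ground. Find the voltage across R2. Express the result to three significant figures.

V_out ≈ 0.900 V

The load sits in parallel with R2, giving an effective lower resistance R2' = R2·R_L/(R2+R_L) = 9.241 kΩ.
Voltage divider with the loaded lower leg: V_out = 4.65 × 9.241/(38.5 + 9.241) = 4.65 × 0.1936 = 0.9001 V.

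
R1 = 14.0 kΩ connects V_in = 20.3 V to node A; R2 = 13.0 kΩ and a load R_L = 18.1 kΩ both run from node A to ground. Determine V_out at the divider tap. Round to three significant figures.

V_out ≈ 7.12 V

First combine the lower leg with the load: R2 ‖ R_L = 7.566 kΩ.
Voltage divider with the loaded lower leg: V_out = 20.3 × 7.566/(14.0 + 7.566) = 20.3 × 0.3508 = 7.122 V.
(Unloaded it would be 9.77 V; the load pulls it down.)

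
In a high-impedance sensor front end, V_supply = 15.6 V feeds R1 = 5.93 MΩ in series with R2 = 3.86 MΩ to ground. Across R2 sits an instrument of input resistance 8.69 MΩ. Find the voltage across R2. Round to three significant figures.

First combine the lower leg with the load: R2 ‖ R_L = 2.673 MΩ.
Now apply the divider: V_out = 15.6 × 0.3107 = 4.847 V.

V_out ≈ 4.85 V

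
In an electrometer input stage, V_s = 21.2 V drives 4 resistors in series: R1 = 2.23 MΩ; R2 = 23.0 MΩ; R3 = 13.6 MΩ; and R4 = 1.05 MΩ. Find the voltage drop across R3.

ΣR = 2.23 + 23.0 + 13.6 + 1.05 = 39.88 MΩ.
By the voltage-divider rule, V = 21.2 × 13.60/39.88 = 7.230 V.

V ≈ 7.23 V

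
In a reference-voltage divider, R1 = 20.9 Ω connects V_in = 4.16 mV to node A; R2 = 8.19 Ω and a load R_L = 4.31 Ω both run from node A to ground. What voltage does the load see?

The load sits in parallel with R2, giving an effective lower resistance R2' = R2·R_L/(R2+R_L) = 2.824 Ω.
Now apply the divider: V_out = 4.16 × 0.1190 = 0.4952 mV.

V_out ≈ 0.495 mV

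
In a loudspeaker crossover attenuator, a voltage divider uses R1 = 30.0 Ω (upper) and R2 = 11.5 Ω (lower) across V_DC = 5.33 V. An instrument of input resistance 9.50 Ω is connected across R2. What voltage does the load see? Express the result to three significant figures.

First combine the lower leg with the load: R2 ‖ R_L = 5.202 Ω.
Then V_out = V_DC · R2'/(R1 + R2') = 5.33 × 5.202/35.20 = 0.7877 V.

V_out ≈ 0.788 V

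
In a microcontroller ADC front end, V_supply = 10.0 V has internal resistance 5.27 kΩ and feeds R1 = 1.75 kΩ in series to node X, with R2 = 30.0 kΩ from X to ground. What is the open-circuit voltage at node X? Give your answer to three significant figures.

V_th ≈ 8.10 V

R1' = 5.27 + 1.75 = 7.020 kΩ (source resistance + R1).
V_th is the unloaded tap voltage: V_supply · R2/(R1'+R2) = 10.0 × 0.8104 = 8.104 V.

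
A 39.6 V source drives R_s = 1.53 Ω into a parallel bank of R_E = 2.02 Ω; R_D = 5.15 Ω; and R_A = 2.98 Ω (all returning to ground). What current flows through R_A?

Equivalent of the parallel group: R_p = 0.9758 Ω.
Node voltage V_A = V_s · R_p/(R_s + R_p) = 39.6 × 0.3894 = 15.42 V.
Branch current I = V_A/R_A = 15.42/2.98 = 5.175 A.

I ≈ 5.17 A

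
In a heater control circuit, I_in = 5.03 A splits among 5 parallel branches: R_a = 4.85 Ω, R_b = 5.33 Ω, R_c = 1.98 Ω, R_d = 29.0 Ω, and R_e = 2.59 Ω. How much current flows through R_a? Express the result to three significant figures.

I ≈ 0.786 A

Total conductance ΣG = 1/4.85 + 1/5.33 + 1/1.98 + 1/29.0 + 1/2.59 = 1.319 (units of 1/Ω).
By the current-divider rule, I = I_in · G_k/ΣG = 5.03 × 0.1563 = 0.7860 A.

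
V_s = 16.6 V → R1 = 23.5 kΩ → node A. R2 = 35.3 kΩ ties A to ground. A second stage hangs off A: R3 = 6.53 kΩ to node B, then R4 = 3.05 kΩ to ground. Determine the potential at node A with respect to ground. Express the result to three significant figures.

Looking into the second stage from A: R3 + R4 = 9.580 kΩ appears in parallel with R2.
Effective lower resistance at A: R2 ‖ 9.580 = 7.535 kΩ.
First divider: V_A = V_s · 7.535/(23.5 + 7.535) = 4.030 V.

V_A ≈ 4.03 V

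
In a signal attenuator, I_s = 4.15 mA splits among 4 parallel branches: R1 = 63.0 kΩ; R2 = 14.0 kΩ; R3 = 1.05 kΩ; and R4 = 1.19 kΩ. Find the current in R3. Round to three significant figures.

Conductances: ΣG = 1/63.0 + 1/14.0 + 1/1.05 + 1/1.19 = 1.880 (1/kΩ).
R3 takes the fraction G_k/ΣG = 0.9524/1.880 = 0.5066, so I = 4.15 × 0.5066 = 2.102 mA.

I ≈ 2.10 mA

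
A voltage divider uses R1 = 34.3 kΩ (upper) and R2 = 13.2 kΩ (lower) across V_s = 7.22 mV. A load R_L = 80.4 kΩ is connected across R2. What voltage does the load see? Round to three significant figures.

R2 ‖ R_L = (13.2 × 80.4)/(13.2 + 80.4) = 11.34 kΩ.
Voltage divider with the loaded lower leg: V_out = 7.22 × 11.34/(34.3 + 11.34) = 7.22 × 0.2484 = 1.794 mV.
(Unloaded it would be 2.01 mV; the load pulls it down.)

V_out ≈ 1.79 mV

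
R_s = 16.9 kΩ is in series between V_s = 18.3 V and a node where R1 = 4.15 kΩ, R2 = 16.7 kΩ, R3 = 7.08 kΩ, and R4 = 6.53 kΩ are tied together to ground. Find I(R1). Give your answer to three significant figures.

Combine the parallel branches: R_p = (1/4.15 + 1/16.7 + 1/7.08 + 1/6.53)⁻¹ = 1.680 kΩ.
Node voltage V_A = V_s · R_p/(R_s + R_p) = 18.3 × 0.09042 = 1.655 V.
Branch current I = V_A/R1 = 1.655/4.15 = 0.3987 mA.
(Equivalently: I_total = 0.9849 mA, then current-divider fraction G_k/ΣG = 0.4048.)

I ≈ 0.399 mA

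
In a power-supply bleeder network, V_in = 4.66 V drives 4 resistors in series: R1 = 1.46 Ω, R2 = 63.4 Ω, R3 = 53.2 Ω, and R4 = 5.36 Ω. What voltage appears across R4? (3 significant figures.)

V ≈ 0.202 V

Total series resistance ΣR = 1.46 + 63.4 + 53.2 + 5.36 = 123.4 Ω.
Voltage divider: V = V_in · (5.360 / 123.4) = 4.66 × 0.04343 = 0.2024 V.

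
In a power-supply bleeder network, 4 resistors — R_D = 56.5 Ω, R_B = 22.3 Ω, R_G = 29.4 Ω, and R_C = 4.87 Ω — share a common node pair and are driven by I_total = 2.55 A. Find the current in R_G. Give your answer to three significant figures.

Conductances: ΣG = 1/56.5 + 1/22.3 + 1/29.4 + 1/4.87 = 0.3019 (1/Ω).
R_G takes the fraction G_k/ΣG = 0.03401/0.3019 = 0.1127, so I = 2.55 × 0.1127 = 0.2873 A.

I ≈ 0.287 A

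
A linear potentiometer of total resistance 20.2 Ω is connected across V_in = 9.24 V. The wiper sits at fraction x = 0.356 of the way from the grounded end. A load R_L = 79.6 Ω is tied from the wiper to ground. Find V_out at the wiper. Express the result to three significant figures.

Lower segment x·R_p = 7.191 Ω; upper segment (1−x)·R_p = 13.01 Ω.
(x·R_p) ‖ R_L = 6.595 Ω.
Loaded-divider output: V_out = 9.24 × 0.3364 = 3.109 V.

V_out ≈ 3.11 V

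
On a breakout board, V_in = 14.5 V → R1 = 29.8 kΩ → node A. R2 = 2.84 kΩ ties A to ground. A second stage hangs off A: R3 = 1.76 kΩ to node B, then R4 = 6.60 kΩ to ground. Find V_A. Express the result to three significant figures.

Node A sees R2 in parallel with the series input of stage 2, R3 + R4 = 8.360 kΩ.
Effective lower resistance at A: R2 ‖ 8.360 = 2.120 kΩ.
First divider: V_A = V_in · 2.120/(29.8 + 2.120) = 0.9630 V.

V_A ≈ 0.963 V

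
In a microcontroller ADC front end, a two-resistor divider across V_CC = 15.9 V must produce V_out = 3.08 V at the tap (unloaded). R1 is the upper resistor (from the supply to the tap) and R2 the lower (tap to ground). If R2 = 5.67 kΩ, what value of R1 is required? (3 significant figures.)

R1 ≈ 23.6 kΩ

V_out/V_CC = R2/(R1+R2) = 0.1937.
So R1 = R2 · (V_CC/V_out − 1) = 5.67 × (15.9/3.08 − 1) = 5.67 × 4.162 = 23.60 kΩ.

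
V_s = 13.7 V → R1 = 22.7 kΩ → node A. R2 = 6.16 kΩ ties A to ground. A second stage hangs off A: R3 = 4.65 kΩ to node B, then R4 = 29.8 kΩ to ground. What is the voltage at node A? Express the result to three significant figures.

The second stage (R3 + R4 = 34.45 kΩ) loads node A in parallel with R2.
Effective lower resistance at A: R2 ‖ 34.45 = 5.226 kΩ.
First divider: V_A = V_s · 5.226/(22.7 + 5.226) = 2.564 V.

V_A ≈ 2.56 V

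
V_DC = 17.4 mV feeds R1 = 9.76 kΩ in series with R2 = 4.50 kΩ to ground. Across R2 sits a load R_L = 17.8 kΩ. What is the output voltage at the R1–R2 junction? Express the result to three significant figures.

V_out ≈ 4.68 mV

First combine the lower leg with the load: R2 ‖ R_L = 3.592 kΩ.
Now apply the divider: V_out = 17.4 × 0.2690 = 4.681 mV.
(Unloaded it would be 5.49 mV; the load pulls it down.)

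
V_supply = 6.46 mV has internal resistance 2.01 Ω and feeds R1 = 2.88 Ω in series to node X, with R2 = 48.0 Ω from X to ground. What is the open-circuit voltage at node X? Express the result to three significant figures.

V_th ≈ 5.86 mV

R1' = 2.01 + 2.88 = 4.890 Ω (source resistance + R1).
Open-circuit (no load on X): V_th = V_supply · R2/(R1' + R2) = 6.46 × 48.0/(4.890 + 48.0) = 5.863 mV.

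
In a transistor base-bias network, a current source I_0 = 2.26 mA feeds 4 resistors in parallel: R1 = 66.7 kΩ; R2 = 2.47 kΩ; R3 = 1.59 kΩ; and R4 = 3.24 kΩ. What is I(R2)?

I ≈ 0.674 mA

Total conductance ΣG = 1/66.7 + 1/2.47 + 1/1.59 + 1/3.24 = 1.357 (units of 1/kΩ).
Current divider: I(R2) = I_0 · G_k/ΣG = 2.26 × (0.4049/1.357) = 2.26 × 0.2983 = 0.6741 mA.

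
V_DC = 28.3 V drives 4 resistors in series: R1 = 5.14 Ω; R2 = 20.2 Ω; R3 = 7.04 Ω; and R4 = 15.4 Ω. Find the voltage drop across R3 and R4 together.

Series total: ΣR = 5.14 + 20.2 + 7.04 + 15.4 = 47.78 Ω.
R_{R3..R4} = 7.04 + 15.4 = 22.44 Ω.
V = V_DC · R/ΣR = 28.3 × 0.4697 = 13.29 V.

V ≈ 13.3 V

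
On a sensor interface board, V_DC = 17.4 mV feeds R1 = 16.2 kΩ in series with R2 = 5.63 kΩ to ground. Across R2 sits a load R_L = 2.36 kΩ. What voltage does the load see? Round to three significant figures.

The load sits in parallel with R2, giving an effective lower resistance R2' = R2·R_L/(R2+R_L) = 1.663 kΩ.
Then V_out = V_DC · R2'/(R1 + R2') = 17.4 × 1.663/17.86 = 1.620 mV.

V_out ≈ 1.62 mV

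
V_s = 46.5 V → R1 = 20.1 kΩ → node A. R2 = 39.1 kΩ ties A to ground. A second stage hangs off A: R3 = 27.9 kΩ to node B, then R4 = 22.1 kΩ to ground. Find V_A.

V_A ≈ 24.3 V

Node A sees R2 in parallel with the series input of stage 2, R3 + R4 = 50.00 kΩ.
Effective lower resistance at A: R2 ‖ 50.00 = 21.94 kΩ.
So V_A = 46.5 × 0.5219 = 24.27 V.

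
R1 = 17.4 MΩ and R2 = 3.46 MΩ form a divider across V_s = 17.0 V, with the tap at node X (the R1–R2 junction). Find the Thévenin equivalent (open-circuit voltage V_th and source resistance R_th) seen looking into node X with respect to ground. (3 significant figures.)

With X open, the divider is unloaded: V_th = 17.0 × 3.46/20.86 = 2.820 V.
Looking into X with the source shorted: R_th = R1·R2/(R1+R2) = 17.40 × 3.46/20.86 = 2.886 MΩ.

V_th ≈ 2.82 V, R_th ≈ 2.89 MΩ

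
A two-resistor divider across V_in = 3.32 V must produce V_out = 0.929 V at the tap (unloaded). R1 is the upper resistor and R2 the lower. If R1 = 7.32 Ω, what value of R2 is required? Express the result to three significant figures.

V_out/V_in = R2/(R1+R2) = 0.2798.
R2 = R1 · 0.2798/(1 − 0.2798) = 2.844 Ω.

R2 ≈ 2.84 Ω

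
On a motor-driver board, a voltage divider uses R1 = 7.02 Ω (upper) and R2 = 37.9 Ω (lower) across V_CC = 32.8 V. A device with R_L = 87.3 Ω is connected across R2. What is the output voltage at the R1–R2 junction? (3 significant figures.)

V_out ≈ 25.9 V

First combine the lower leg with the load: R2 ‖ R_L = 26.43 Ω.
Now apply the divider: V_out = 32.8 × 0.7901 = 25.92 V.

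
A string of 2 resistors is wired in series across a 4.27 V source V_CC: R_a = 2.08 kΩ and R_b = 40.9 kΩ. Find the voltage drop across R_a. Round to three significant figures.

Total series resistance ΣR = 2.08 + 40.9 = 42.98 kΩ.
By the voltage-divider rule, V = 4.27 × 2.080/42.98 = 0.2066 V.

V ≈ 0.207 V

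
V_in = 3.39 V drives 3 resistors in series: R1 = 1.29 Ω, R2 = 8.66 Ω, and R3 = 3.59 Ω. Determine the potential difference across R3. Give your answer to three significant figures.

Series total: ΣR = 1.29 + 8.66 + 3.59 = 13.54 Ω.
Voltage divider: V = V_in · (3.590 / 13.54) = 3.39 × 0.2651 = 0.8988 V.

V ≈ 0.899 V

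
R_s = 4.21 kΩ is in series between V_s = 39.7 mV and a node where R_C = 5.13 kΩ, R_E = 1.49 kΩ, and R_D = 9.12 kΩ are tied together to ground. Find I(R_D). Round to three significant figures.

Equivalent of the parallel group: R_p = 1.025 kΩ.
Node voltage V_A = V_s · R_p/(R_s + R_p) = 39.7 × 0.1958 = 7.772 mV.
I(R_D) = V_A / R_D = 7.772/9.12 = 0.8522 µA.

I ≈ 0.852 µA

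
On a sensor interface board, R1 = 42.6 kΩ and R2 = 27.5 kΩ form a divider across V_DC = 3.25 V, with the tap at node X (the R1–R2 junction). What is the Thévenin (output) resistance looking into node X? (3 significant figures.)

R_th ≈ 16.7 kΩ

Zeroing V_DC shorts the top of R1 to ground, so R_th = R1 ‖ R2 = 16.71 kΩ.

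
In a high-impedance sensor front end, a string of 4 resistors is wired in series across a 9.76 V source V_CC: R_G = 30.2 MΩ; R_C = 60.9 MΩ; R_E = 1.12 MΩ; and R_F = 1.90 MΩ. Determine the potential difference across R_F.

V ≈ 0.197 V

Series total: ΣR = 30.2 + 60.9 + 1.12 + 1.90 = 94.12 MΩ.
Voltage divider: V = V_CC · (1.900 / 94.12) = 9.76 × 0.02019 = 0.1970 V.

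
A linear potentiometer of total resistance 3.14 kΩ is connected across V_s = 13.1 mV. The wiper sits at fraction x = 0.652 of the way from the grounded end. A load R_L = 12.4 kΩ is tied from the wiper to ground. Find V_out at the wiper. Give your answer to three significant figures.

V_out ≈ 8.08 mV

The pot divides into 1.093 kΩ above the wiper and 2.047 kΩ below.
Lower segment in parallel with the load: 2.047 ‖ 12.4 = 1.757 kΩ.
Loaded-divider output: V_out = 13.1 × 0.6166 = 8.077 mV.
(Unloaded: V_out = x·V_s = 8.54 mV.)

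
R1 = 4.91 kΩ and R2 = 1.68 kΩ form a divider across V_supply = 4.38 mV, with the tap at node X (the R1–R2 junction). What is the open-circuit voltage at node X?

Open-circuit (no load on X): V_th = V_supply · R2/(R1 + R2) = 4.38 × 1.68/(4.910 + 1.68) = 1.117 mV.

V_th ≈ 1.12 mV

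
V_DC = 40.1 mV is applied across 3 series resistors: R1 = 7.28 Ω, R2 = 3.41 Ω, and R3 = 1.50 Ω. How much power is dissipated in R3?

ΣR = 12.19 Ω → I = 40.1/12.19 = 3.290 mA.
P = I²R = 10.82 × 1.50 = 16.23 µW.

P ≈ 16.2 µW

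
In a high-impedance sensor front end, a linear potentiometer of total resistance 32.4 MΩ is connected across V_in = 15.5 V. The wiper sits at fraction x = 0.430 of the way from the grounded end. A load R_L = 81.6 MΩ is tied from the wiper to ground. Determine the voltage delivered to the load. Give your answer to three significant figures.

V_out ≈ 6.07 V

Split the track: R_lower = x·R_p = 13.93 MΩ, R_upper = (1−x)·R_p = 18.47 MΩ.
Lower segment in parallel with the load: 13.93 ‖ 81.6 = 11.90 MΩ.
Then V_out = V_in · 11.90/(18.47 + 11.90) = 6.074 V.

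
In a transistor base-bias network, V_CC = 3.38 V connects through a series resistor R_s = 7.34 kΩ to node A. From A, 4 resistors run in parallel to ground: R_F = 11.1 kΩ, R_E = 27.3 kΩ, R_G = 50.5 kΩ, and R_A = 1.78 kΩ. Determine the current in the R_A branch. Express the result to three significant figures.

I ≈ 0.306 mA

Parallel bank: R_p = 1/(1/11.1 + 1/27.3 + 1/50.5 + 1/1.78) = 1.412 kΩ.
Node voltage V_A = V_CC · R_p/(R_s + R_p) = 3.38 × 0.1613 = 0.5452 V.
Branch current I = V_A/R_A = 0.5452/1.78 = 0.3063 mA.
(Check via current divider: I_total = 0.3862 mA; share G_k/ΣG = 0.7931 → same result.)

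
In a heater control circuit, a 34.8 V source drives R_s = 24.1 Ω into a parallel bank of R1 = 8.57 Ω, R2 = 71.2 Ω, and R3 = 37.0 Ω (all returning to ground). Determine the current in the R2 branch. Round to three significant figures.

Equivalent of the parallel group: R_p = 6.339 Ω.
V_A = 34.8 × 6.339/30.44 = 7.247 V.
Branch current I = V_A/R2 = 7.247/71.2 = 0.1018 A.
(Equivalently: I_total = 1.143 A, then current-divider fraction G_k/ΣG = 0.08903.)

I ≈ 0.102 A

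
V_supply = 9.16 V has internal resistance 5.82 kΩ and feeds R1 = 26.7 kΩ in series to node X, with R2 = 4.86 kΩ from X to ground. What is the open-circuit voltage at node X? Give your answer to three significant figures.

R1' = 5.82 + 26.7 = 32.52 kΩ (source resistance + R1).
With X open, the divider is unloaded: V_th = 9.16 × 4.86/37.38 = 1.191 V.

V_th ≈ 1.19 V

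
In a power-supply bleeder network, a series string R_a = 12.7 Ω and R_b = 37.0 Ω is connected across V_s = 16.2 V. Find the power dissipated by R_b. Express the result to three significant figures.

Series current I = V_s/ΣR = 16.2/49.70 = 0.3260 A.
P = I²R = 0.1062 × 37.0 = 3.931 W.

P ≈ 3.93 W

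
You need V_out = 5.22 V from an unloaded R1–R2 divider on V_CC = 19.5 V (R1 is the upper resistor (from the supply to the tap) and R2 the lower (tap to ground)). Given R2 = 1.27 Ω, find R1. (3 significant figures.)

V_out/V_CC = R2/(R1+R2) = 0.2677.
Rearranging, R1 = R2·(1−k)/k = 1.27 × 2.736 = 3.474 Ω.

R1 ≈ 3.47 Ω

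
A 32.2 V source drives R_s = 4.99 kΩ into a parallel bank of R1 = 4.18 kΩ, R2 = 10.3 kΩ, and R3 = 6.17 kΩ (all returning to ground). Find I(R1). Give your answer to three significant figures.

Combine the parallel branches: R_p = (1/4.18 + 1/10.3 + 1/6.17)⁻¹ = 2.006 kΩ.
V_A = 32.2 × 2.006/6.996 = 9.234 V.
Branch current I = V_A/R1 = 9.234/4.18 = 2.209 mA.

I ≈ 2.21 mA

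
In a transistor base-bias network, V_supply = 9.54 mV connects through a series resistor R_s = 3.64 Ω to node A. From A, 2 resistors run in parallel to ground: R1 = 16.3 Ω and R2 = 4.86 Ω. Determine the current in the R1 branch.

I ≈ 0.297 mA

Combine the parallel branches: R_p = (1/16.3 + 1/4.86)⁻¹ = 3.744 Ω.
Node voltage V_A = V_supply · R_p/(R_s + R_p) = 9.54 × 0.5070 = 4.837 mV.
Branch current I = V_A/R1 = 4.837/16.3 = 0.2968 mA.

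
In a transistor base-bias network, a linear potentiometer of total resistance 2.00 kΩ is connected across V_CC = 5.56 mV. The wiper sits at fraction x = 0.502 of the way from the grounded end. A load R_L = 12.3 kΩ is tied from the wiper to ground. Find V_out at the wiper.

Lower segment x·R_p = 1.004 kΩ; upper segment (1−x)·R_p = 0.9960 kΩ.
(x·R_p) ‖ R_L = 0.9282 kΩ.
Loaded-divider output: V_out = 5.56 × 0.4824 = 2.682 mV.

V_out ≈ 2.68 mV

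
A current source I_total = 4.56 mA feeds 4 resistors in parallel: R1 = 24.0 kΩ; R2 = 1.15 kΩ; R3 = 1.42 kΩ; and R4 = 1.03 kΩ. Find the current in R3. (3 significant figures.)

Total conductance ΣG = 1/24.0 + 1/1.15 + 1/1.42 + 1/1.03 = 2.586 (units of 1/kΩ).
Current divider: I(R3) = I_total · G_k/ΣG = 4.56 × (0.7042/2.586) = 4.56 × 0.2723 = 1.242 mA.

I ≈ 1.24 mA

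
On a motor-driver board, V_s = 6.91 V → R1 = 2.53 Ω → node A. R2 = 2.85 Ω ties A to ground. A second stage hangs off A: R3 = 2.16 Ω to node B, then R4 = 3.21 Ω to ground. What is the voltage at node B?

V_B ≈ 1.75 V

Node A sees R2 in parallel with the series input of stage 2, R3 + R4 = 5.370 Ω.
Effective lower resistance at A: R2 ‖ 5.370 = 1.862 Ω.
So V_A = 6.91 × 0.4239 = 2.929 V.
V_B = V_A × 0.5978 = 1.751 V.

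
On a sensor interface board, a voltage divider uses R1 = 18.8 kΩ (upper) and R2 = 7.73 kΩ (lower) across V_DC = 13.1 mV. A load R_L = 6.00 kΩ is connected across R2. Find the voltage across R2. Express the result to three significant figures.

V_out ≈ 2.00 mV

First combine the lower leg with the load: R2 ‖ R_L = 3.378 kΩ.
Now apply the divider: V_out = 13.1 × 0.1523 = 1.995 mV.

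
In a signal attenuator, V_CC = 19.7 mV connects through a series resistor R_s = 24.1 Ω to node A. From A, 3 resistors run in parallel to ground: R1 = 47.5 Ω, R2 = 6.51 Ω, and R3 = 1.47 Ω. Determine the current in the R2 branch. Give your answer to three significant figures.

Parallel bank: R_p = 1/(1/47.5 + 1/6.51 + 1/1.47) = 1.170 Ω.
Node voltage V_A = V_CC · R_p/(R_s + R_p) = 19.7 × 0.04629 = 0.9119 mV.
Branch current I = V_A/R2 = 0.9119/6.51 = 0.1401 mA.
(Equivalently: I_total = 0.7796 mA, then current-divider fraction G_k/ΣG = 0.1797.)

I ≈ 0.140 mA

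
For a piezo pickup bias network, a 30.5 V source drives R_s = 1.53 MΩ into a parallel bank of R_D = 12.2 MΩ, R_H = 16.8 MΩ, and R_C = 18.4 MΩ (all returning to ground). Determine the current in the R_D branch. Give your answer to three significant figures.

I ≈ 1.92 µA

Combine the parallel branches: R_p = (1/12.2 + 1/16.8 + 1/18.4)⁻¹ = 5.106 MΩ.
V_A by voltage divider: V_A = 30.5 × 5.106/(1.53 + 5.106) = 23.47 V.
Branch current I = V_A/R_D = 23.47/12.2 = 1.924 µA.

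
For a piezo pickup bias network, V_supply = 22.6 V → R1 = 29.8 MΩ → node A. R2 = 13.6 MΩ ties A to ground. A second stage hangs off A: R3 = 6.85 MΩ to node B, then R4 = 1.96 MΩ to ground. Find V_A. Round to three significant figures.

Looking into the second stage from A: R3 + R4 = 8.810 MΩ appears in parallel with R2.
R2 ‖ (R3+R4) = 5.347 MΩ.
First divider: V_A = V_supply · 5.347/(29.8 + 5.347) = 3.438 V.

V_A ≈ 3.44 V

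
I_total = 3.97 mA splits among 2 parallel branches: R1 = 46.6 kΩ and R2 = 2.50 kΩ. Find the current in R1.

I ≈ 0.202 mA

For two parallel branches, I_k = I_total · (other R)/(sum of R).
I(R1) = 3.97 × 2.50/(46.6 + 2.50) = 3.97 × 0.05092 = 0.2021 mA.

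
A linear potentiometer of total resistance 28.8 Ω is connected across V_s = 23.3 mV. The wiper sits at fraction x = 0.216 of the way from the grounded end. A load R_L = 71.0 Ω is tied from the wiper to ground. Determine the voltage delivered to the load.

V_out ≈ 4.71 mV

The pot divides into 22.58 Ω above the wiper and 6.221 Ω below.
(x·R_p) ‖ R_L = 5.720 Ω.
Then V_out = V_s · 5.720/(22.58 + 5.720) = 4.709 mV.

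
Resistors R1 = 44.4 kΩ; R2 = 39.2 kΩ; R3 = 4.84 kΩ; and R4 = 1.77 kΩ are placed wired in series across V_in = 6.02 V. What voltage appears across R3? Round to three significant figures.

Series total: ΣR = 44.4 + 39.2 + 4.84 + 1.77 = 90.21 kΩ.
V = V_in · R/ΣR = 6.02 × 0.05365 = 0.3230 V.

V ≈ 0.323 V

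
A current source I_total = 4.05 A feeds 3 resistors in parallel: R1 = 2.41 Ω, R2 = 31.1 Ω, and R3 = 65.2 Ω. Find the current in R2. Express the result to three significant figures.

ΣG = 1/2.41 + 1/31.1 + 1/65.2 = 0.4624.
By the current-divider rule, I = I_total · G_k/ΣG = 4.05 × 0.06953 = 0.2816 A.

I ≈ 0.282 A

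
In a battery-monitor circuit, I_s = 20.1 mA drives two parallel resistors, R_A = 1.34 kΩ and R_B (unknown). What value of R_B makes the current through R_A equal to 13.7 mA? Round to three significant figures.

The fraction through R_A equals R_B/(R_A+R_B).
With f = 0.6816, R_B = R_A · f/(1−f) = 1.34 × 2.141 = 2.868 kΩ.

R_B ≈ 2.87 kΩ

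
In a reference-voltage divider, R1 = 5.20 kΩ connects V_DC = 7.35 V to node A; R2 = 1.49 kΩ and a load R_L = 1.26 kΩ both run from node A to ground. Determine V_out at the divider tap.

The load sits in parallel with R2, giving an effective lower resistance R2' = R2·R_L/(R2+R_L) = 0.6827 kΩ.
Now apply the divider: V_out = 7.35 × 0.1161 = 0.8530 V.

V_out ≈ 0.853 V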